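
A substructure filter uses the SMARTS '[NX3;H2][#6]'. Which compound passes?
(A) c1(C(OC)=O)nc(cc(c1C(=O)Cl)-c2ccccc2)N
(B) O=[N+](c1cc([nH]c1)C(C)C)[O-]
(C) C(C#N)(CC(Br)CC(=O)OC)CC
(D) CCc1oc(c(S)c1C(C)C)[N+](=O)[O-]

A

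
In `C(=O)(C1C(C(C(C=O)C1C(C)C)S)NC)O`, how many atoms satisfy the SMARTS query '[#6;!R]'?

Check the 16 heavy atoms by environment: 5× C (in 5-ring) → no; 1× S (acyclic) → no; 1× N (acyclic) → no; 6× C (acyclic) → match; 3× O (acyclic) → no.
That gives 6 matching atoms.

6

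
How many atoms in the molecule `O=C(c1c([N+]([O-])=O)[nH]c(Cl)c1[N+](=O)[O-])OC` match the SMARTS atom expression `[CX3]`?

1

The query [CX3] means: C with X3: aliphatic carbon with exactly 3 total connections.
Check the 16 heavy atoms by environment: 1× n (aromatic, X3) → no; 4× c (aromatic, X3) → no; 2× N (charge +1, X3) → no; 2× O (charge -1, X1) → no; 3× O (X1) → no; 1× Cl (X1) → no; 1× C (X3) → match; 1× O (X2) → no; 1× C (X4) → no.
That gives 1 matching atom.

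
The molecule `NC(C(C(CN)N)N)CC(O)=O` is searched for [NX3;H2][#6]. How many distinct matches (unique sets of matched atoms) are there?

4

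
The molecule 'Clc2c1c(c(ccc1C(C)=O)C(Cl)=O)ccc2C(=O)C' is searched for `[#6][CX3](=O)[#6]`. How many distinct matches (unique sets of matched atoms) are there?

[#6][CX3](=O)[#6] is the SMARTS for a ketone: a carbonyl carbon (no H) flanked by two carbons.
The molecule carries 2 separate instances of an acetyl/ketone group (-C(=O)CH3) meeting every constraint; each maps to a distinct set of atoms, giving 2 matches.

2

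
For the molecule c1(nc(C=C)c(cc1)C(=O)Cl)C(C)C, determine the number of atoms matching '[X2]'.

1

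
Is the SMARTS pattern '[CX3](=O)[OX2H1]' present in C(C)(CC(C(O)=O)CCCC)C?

Yes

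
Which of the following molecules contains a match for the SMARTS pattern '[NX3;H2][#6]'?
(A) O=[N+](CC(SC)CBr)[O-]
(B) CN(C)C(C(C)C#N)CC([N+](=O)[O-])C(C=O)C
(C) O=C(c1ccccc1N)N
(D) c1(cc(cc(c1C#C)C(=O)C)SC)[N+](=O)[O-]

[NX3;H2][#6] describes a trivalent nitrogen with two H attached to carbon (a primary amine).
(A) has a nitro group (-[N+](=O)[O-]) but the nitrogen is [N+] with no H, not NX3H2.
(B) has a dimethylamino group (-N(CH3)2) but the nitrogen has H0, not H2.
(C) contains a primary amino group (-NH2), which satisfies every atom and bond constraint.
(D) has a nitro group (-[N+](=O)[O-]) but the nitrogen is [N+] with no H, not NX3H2.
So the answer is (C).

C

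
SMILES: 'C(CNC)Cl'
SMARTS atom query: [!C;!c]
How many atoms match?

2

Check the 5 heavy atoms by environment: 3× C → no; 1× Cl → match; 1× N → match.
Summing the matching environments: 1 + 1 = 2 matching atoms.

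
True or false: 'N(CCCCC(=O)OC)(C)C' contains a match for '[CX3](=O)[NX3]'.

False

The pattern [CX3](=O)[NX3] describes a carbonyl carbon bonded to a trivalent nitrogen — an amide.
The closest candidate here is a methyl-ester group (-C(=O)OCH3), but the carbonyl is bonded to O, not to an NX3 nitrogen. No other fragment satisfies the full query, so there is no match.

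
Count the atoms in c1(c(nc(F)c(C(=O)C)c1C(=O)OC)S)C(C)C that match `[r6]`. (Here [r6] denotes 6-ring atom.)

6

The query [r6] means: r6 matches atoms in a six-membered ring.
Check the 18 heavy atoms by environment: 1× n (aromatic, in 6-ring) → match; 5× c (aromatic, in 6-ring) → match; 1× S (acyclic) → no; 7× C (acyclic) → no; 3× O (acyclic) → no; 1× F (acyclic) → no.
Summing the matching environments: 1 + 5 = 6 matching atoms.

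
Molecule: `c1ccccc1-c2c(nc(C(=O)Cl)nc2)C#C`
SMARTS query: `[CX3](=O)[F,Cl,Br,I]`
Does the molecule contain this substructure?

Yes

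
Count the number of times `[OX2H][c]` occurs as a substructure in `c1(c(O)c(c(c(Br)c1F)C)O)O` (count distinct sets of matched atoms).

3

[OX2H][c] is the SMARTS for a phenol: a hydroxyl oxygen attached to an aromatic carbon.
The molecule carries 3 separate instances of a hydroxyl group (-OH) meeting every constraint; each maps to a distinct set of atoms, giving 3 matches.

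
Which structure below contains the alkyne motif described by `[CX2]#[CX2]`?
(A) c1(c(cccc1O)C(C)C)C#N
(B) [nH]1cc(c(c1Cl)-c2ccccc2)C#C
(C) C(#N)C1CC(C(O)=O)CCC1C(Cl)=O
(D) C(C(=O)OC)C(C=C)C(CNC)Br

B

[CX2]#[CX2] describes a carbon-carbon triple bond (an alkyne).
(A) has a nitrile (-C#N) but the triple bond is C#N, not C#C.
(B) contains an ethynyl group (-C#CH), which satisfies every atom and bond constraint.
(C) has a nitrile (-C#N) but the triple bond is C#N, not C#C.
(D) has a vinyl group (-CH=CH2) but the C=C is a double bond; both carbons are CX3, not CX2.
So the answer is (B).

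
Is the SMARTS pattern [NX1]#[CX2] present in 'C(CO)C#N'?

Yes

The pattern [NX1]#[CX2] describes a nitrogen triple-bonded to a two-connected carbon — a nitrile.
The molecule carries a nitrile (-C#N), whose atoms satisfy every constraint of the query, so the pattern matches.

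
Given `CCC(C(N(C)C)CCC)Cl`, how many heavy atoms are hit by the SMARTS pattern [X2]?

0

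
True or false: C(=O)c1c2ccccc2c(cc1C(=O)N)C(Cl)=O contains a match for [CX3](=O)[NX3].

True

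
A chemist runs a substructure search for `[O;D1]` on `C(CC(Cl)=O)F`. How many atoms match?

1

Check the 6 heavy atoms by environment: 2× C (D2) → no; 1× C (D3) → no; 1× O (D1) → match; 1× Cl (D1) → no; 1× F (D1) → no.
That gives 1 matching atom.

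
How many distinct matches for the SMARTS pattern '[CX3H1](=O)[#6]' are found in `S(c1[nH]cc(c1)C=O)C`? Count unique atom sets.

1

[CX3H1](=O)[#6] is the SMARTS for an aldehyde: an sp2 carbon with one H, double-bonded to O and single-bonded to carbon.
Exactly one fragment in the molecule meets all constraints, giving 1 match.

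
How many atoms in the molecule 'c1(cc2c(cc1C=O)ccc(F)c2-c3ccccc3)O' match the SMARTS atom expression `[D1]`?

3

The query [D1] means: atom with exactly one heavy-atom neighbour (degree 1).
Check the 20 heavy atoms by environment: 7× c (aromatic, D3) → no; 9× c (aromatic, D2) → no; 2× O (D1) → match; 1× F (D1) → match; 1× C (D2) → no.
Summing the matching environments: 2 + 1 = 3 matching atoms.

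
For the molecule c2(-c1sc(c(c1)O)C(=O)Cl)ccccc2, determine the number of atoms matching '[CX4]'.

0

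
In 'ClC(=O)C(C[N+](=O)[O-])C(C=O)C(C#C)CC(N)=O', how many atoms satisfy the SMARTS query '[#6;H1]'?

5

Check the 18 heavy atoms by environment: 2× C (H2) → no; 5× C (H1) → match; 3× C (H0) → no; 1× N (charge +1, H0) → no; 1× O (charge -1, H0) → no; 4× O (H0) → no; 1× Cl (H0) → no; 1× N (H2) → no.
That gives 5 matching atoms.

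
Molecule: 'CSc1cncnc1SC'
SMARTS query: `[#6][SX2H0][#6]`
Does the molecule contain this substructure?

Yes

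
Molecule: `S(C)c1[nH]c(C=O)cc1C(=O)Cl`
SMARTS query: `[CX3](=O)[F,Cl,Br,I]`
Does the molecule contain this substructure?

Yes

The pattern [CX3](=O)[F,Cl,Br,I] describes a carbonyl carbon bonded to a halogen — an acyl halide.
The molecule carries an acyl chloride (-C(=O)Cl), whose atoms satisfy every constraint of the query, so the pattern matches.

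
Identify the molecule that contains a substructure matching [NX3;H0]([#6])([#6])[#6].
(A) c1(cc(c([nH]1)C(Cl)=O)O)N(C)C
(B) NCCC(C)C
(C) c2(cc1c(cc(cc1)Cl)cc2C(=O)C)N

[NX3;H0]([#6])([#6])[#6] describes a trivalent nitrogen with no H, bonded to three carbons (a tertiary amine).
(A) contains a dimethylamino group (-N(CH3)2), which satisfies every atom and bond constraint.
(B) has a primary amino group (-NH2) but the nitrogen has H2, not H0 with three carbons.
(C) has a primary amino group (-NH2) but the nitrogen has H2, not H0 with three carbons.
So the answer is (A).

A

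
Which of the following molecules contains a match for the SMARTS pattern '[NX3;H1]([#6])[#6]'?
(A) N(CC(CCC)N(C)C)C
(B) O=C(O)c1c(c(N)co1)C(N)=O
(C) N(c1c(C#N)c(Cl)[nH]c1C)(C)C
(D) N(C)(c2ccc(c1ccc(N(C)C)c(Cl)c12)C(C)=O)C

A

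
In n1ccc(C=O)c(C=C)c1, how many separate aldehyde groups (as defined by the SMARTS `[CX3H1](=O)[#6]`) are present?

[CX3H1](=O)[#6] is the SMARTS for an aldehyde: an sp2 carbon with one H, double-bonded to O and single-bonded to carbon.
Exactly one fragment in the molecule meets all constraints, giving 1 match.

1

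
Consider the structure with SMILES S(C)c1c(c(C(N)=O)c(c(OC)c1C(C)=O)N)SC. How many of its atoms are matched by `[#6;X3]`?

8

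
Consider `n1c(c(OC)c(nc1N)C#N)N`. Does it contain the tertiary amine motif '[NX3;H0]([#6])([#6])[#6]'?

No

The pattern [NX3;H0]([#6])([#6])[#6] describes a trivalent nitrogen with no H, bonded to three carbons — a tertiary amine.
The closest candidate here is a primary amino group (-NH2), but the nitrogen has H2, not H0 with three carbons. No other fragment satisfies the full query, so there is no match.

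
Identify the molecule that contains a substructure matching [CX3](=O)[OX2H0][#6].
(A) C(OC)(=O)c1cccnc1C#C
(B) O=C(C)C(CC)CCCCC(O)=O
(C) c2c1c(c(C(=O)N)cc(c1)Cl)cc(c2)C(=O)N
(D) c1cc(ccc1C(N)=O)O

A

[CX3](=O)[OX2H0][#6] describes a carbonyl carbon bonded to an oxygen that is itself bonded to carbon (no H on that O) (an ester).
(A) contains a methyl-ester group (-C(=O)OCH3), which satisfies every atom and bond constraint.
(B) has a carboxylic acid group (-C(=O)OH) but the singly-bonded O carries H (OX2H1, not H0).
(C) has a primary amide (-C(=O)NH2) but the carbonyl is bonded to N, not to an O-C linkage.
(D) has a primary amide (-C(=O)NH2) but the carbonyl is bonded to N, not to an O-C linkage.
So the answer is (A).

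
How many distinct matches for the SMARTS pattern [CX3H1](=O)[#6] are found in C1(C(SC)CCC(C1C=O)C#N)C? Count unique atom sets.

1

[CX3H1](=O)[#6] is the SMARTS for an aldehyde: an sp2 carbon with one H, double-bonded to O and single-bonded to carbon.
Exactly one fragment in the molecule meets all constraints, giving 1 match.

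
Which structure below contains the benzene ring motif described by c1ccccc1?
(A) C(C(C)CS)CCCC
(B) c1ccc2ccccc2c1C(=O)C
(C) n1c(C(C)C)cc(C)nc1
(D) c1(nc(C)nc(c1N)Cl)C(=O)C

c1ccccc1 describes six aromatic carbons in a ring (a benzene ring).
(A) has a methyl group (-CH3) but no six-membered all-carbon aromatic ring is present.
(B) contains the required atom environment, so the pattern matches.
(C) has a methyl group (-CH3) but no six-membered all-carbon aromatic ring is present.
(D) has a methyl group (-CH3) but no six-membered all-carbon aromatic ring is present.
So the answer is (B).

B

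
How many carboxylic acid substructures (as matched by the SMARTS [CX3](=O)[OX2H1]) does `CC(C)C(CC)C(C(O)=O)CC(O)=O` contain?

2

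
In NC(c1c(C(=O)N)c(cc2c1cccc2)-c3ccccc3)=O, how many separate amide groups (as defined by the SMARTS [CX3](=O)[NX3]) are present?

2

[CX3](=O)[NX3] is the SMARTS for an amide: a carbonyl carbon bonded to a trivalent nitrogen.
The molecule carries 2 separate instances of a primary amide (-C(=O)NH2) meeting every constraint; each maps to a distinct set of atoms, giving 2 matches.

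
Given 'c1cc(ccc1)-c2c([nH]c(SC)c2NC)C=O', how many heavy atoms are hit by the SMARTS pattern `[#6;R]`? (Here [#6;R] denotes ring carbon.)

10

Check the 17 heavy atoms by environment: 1× n (aromatic, in 5-ring) → no; 4× c (aromatic, in 5-ring) → match; 3× C (acyclic) → no; 1× O (acyclic) → no; 1× N (acyclic) → no; 6× c (aromatic, in 6-ring) → match; 1× S (acyclic) → no.
Summing the matching environments: 4 + 6 = 10 matching atoms.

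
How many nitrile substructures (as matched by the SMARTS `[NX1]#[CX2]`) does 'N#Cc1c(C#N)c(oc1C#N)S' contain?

[NX1]#[CX2] is the SMARTS for a nitrile: a nitrogen triple-bonded to a two-connected carbon.
The molecule carries 3 separate instances of a nitrile (-C#N) meeting every constraint; each maps to a distinct set of atoms, giving 3 matches.

3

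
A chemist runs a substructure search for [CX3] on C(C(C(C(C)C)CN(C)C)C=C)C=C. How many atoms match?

4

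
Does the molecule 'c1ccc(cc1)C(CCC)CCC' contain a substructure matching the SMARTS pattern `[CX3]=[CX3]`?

The pattern [CX3]=[CX3] describes a non-aromatic C=C double bond between two sp2 carbons — an alkene.
The closest candidate here is an ethyl group (-CH2CH3), but its C-C bond is a single bond between CX4 carbons, not CX3=CX3. No other fragment satisfies the full query, so there is no match.

No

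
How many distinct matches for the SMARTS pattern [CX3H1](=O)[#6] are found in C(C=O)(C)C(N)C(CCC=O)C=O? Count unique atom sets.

3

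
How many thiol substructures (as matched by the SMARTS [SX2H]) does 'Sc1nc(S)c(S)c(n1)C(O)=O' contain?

3

[SX2H] is the SMARTS for a thiol: an aliphatic sulfur with two connections, one being H.
The molecule carries 3 separate instances of a thiol (-SH) meeting every constraint; each maps to a distinct set of atoms, giving 3 matches.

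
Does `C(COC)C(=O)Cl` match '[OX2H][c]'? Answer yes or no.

No

The pattern [OX2H][c] describes a hydroxyl oxygen attached to an aromatic carbon — a phenol.
The closest candidate here is a methoxy ether (-OCH3), but the oxygen has H0, not H1. No other fragment satisfies the full query, so there is no match.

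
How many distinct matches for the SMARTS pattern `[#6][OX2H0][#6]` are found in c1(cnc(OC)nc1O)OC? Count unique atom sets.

2

[#6][OX2H0][#6] is the SMARTS for an ether: an aliphatic oxygen bridging two carbons with no H on the oxygen.
The molecule carries 2 separate instances of a methoxy ether (-OCH3) meeting every constraint; each maps to a distinct set of atoms, giving 2 matches.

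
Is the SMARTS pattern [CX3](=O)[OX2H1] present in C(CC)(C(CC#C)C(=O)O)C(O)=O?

Yes

The pattern [CX3](=O)[OX2H1] describes an sp2 carbon double-bonded to O and single-bonded to an -OH oxygen — a carboxylic acid.
The molecule carries a carboxylic acid group (-C(=O)OH), whose atoms satisfy every constraint of the query, so the pattern matches.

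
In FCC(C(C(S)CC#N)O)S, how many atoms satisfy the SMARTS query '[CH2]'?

The query [CH2] means: aliphatic carbon with exactly two hydrogens.
Check the 11 heavy atoms by environment: 2× C (H2) → match; 3× C (H1) → no; 1× O (H1) → no; 1× F (H0) → no; 2× S (H1) → no; 1× C (H0) → no; 1× N (H0) → no.
That gives 2 matching atoms.

2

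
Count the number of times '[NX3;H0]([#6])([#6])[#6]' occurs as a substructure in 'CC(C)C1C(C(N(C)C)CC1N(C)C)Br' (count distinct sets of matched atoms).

[NX3;H0]([#6])([#6])[#6] is the SMARTS for a tertiary amine: a trivalent nitrogen with no H, bonded to three carbons.
The molecule carries 2 separate instances of a dimethylamino group (-N(CH3)2) meeting every constraint; each maps to a distinct set of atoms, giving 2 matches.

2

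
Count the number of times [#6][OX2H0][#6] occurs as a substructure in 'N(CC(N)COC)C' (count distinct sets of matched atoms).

1

[#6][OX2H0][#6] is the SMARTS for an ether: an aliphatic oxygen bridging two carbons with no H on the oxygen.
Exactly one fragment in the molecule meets all constraints, giving 1 match.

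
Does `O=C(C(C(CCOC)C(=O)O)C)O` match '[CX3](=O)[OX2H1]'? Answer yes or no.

The pattern [CX3](=O)[OX2H1] describes an sp2 carbon double-bonded to O and single-bonded to an -OH oxygen — a carboxylic acid.
The molecule carries a carboxylic acid group (-C(=O)OH), whose atoms satisfy every constraint of the query, so the pattern matches.

Yes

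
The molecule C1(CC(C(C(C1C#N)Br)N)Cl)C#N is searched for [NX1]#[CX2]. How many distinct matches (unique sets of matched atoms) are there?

[NX1]#[CX2] is the SMARTS for a nitrile: a nitrogen triple-bonded to a two-connected carbon.
The molecule carries 2 separate instances of a nitrile (-C#N) meeting every constraint; each maps to a distinct set of atoms, giving 2 matches.

2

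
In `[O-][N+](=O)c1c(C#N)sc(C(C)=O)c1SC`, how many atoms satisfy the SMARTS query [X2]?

The query [X2] means: any atom with exactly two total connections (bonds + H).
Check the 15 heavy atoms by environment: 1× s (aromatic, X2) → match; 4× c (aromatic, X3) → no; 1× N (charge +1, X3) → no; 1× O (charge -1, X1) → no; 2× O (X1) → no; 1× S (X2) → match; 2× C (X4) → no; 1× C (X2) → match; 1× N (X1) → no; 1× C (X3) → no.
Summing the matching environments: 1 + 1 + 1 = 3 matching atoms.

3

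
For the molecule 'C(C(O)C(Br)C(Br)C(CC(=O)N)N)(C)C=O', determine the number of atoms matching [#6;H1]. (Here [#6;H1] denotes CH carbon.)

The query [#6;H1] means: any carbon bearing exactly one hydrogen.
Check the 16 heavy atoms by environment: 1× C (H3) → no; 6× C (H1) → match; 1× C (H2) → no; 2× N (H2) → no; 1× O (H1) → no; 2× O (H0) → no; 2× Br (H0) → no; 1× C (H0) → no.
That gives 6 matching atoms.

6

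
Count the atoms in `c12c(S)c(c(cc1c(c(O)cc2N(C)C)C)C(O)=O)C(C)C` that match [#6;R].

10

Check the 22 heavy atoms by environment: 10× c (aromatic, in 6-ring) → match; 7× C (acyclic) → no; 1× S (acyclic) → no; 1× N (acyclic) → no; 3× O (acyclic) → no.
That gives 10 matching atoms.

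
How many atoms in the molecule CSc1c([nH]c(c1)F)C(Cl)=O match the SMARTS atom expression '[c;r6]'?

Check the 11 heavy atoms by environment: 1× n (aromatic, in 5-ring) → no; 4× c (aromatic, in 5-ring) → no; 2× C (acyclic) → no; 1× O (acyclic) → no; 1× Cl (acyclic) → no; 1× S (acyclic) → no; 1× F (acyclic) → no.
No environment satisfies the query, so 0 matching atoms.

0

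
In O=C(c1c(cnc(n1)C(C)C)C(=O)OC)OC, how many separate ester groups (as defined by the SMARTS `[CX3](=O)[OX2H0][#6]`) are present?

[CX3](=O)[OX2H0][#6] is the SMARTS for an ester: a carbonyl carbon bonded to an oxygen that is itself bonded to carbon (no H on that O).
The molecule carries 2 separate instances of a methyl-ester group (-C(=O)OCH3) meeting every constraint; each maps to a distinct set of atoms, giving 2 matches.

2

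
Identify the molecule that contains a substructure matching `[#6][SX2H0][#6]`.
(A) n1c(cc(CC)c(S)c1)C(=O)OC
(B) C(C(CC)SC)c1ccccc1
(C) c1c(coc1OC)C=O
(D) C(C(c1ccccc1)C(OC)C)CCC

B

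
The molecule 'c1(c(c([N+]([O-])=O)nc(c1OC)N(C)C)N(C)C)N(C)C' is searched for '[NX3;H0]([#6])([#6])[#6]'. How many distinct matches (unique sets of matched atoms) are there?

[NX3;H0]([#6])([#6])[#6] is the SMARTS for a tertiary amine: a trivalent nitrogen with no H, bonded to three carbons.
The molecule carries 3 separate instances of a dimethylamino group (-N(CH3)2) meeting every constraint; each maps to a distinct set of atoms, giving 3 matches.

3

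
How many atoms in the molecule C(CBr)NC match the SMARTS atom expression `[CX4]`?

The query [CX4] means: C with X4: aliphatic carbon with exactly 4 total connections (bonds + H).
Check the 5 heavy atoms by environment: 3× C (X4) → match; 1× N (X3) → no; 1× Br (X1) → no.
That gives 3 matching atoms.

3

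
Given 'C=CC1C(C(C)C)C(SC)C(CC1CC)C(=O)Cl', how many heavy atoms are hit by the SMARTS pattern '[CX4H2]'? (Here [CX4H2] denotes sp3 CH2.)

The query [CX4H2] means: sp3 carbon (X4) with exactly two hydrogens.
Check the 18 heavy atoms by environment: 6× C (H1, X4) → no; 2× C (H2, X4) → match; 4× C (H3, X4) → no; 1× C (H0, X3) → no; 1× O (H0, X1) → no; 1× Cl (H0, X1) → no; 1× S (H0, X2) → no; 1× C (H1, X3) → no; 1× C (H2, X3) → no.
That gives 2 matching atoms.

2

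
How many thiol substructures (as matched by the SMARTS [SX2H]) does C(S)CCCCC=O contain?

1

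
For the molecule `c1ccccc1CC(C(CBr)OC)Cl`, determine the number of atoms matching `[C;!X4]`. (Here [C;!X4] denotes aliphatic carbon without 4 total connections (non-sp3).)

The query [C;!X4] means: aliphatic carbon that does not have four total connections.
Check the 14 heavy atoms by environment: 5× C (X4) → no; 1× O (X2) → no; 1× Br (X1) → no; 1× Cl (X1) → no; 6× c (aromatic, X3) → no.
No environment satisfies the query, so 0 matching atoms.

0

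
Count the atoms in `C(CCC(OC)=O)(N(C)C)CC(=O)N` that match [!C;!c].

The query [!C;!c] means: neither aliphatic nor aromatic carbon — same as [!#6].
Check the 14 heavy atoms by environment: 9× C → no; 2× N → match; 3× O → match.
Summing the matching environments: 2 + 3 = 5 matching atoms.

5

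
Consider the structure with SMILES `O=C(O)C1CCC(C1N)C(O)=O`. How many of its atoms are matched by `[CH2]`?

2

Check the 12 heavy atoms by environment: 3× C (H1) → no; 2× C (H2) → match; 2× C (H0) → no; 2× O (H0) → no; 2× O (H1) → no; 1× N (H2) → no.
That gives 2 matching atoms.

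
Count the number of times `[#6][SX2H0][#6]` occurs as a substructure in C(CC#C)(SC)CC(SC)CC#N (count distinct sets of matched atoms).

[#6][SX2H0][#6] is the SMARTS for a thioether: an aliphatic sulfur bridging two carbons with no H on the sulfur.
The molecule carries 2 separate instances of a methylthio ether (-SCH3) meeting every constraint; each maps to a distinct set of atoms, giving 2 matches.

2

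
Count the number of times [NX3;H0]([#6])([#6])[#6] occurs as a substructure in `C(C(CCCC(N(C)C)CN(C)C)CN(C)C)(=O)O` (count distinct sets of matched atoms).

3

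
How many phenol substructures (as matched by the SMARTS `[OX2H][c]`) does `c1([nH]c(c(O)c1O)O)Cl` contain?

3

[OX2H][c] is the SMARTS for a phenol: a hydroxyl oxygen attached to an aromatic carbon.
The molecule carries 3 separate instances of a hydroxyl group (-OH) meeting every constraint; each maps to a distinct set of atoms, giving 3 matches.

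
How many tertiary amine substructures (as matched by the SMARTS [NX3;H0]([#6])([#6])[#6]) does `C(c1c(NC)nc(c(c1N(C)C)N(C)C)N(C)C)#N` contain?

[NX3;H0]([#6])([#6])[#6] is the SMARTS for a tertiary amine: a trivalent nitrogen with no H, bonded to three carbons.
The molecule carries 3 separate instances of a dimethylamino group (-N(CH3)2) meeting every constraint; each maps to a distinct set of atoms, giving 3 matches.

3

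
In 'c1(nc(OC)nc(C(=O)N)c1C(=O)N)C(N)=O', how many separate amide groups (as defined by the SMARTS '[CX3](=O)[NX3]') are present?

3

[CX3](=O)[NX3] is the SMARTS for an amide: a carbonyl carbon bonded to a trivalent nitrogen.
The molecule carries 3 separate instances of a primary amide (-C(=O)NH2) meeting every constraint; each maps to a distinct set of atoms, giving 3 matches.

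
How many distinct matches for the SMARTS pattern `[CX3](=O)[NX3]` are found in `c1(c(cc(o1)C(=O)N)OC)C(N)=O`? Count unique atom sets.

2

[CX3](=O)[NX3] is the SMARTS for an amide: a carbonyl carbon bonded to a trivalent nitrogen.
The molecule carries 2 separate instances of a primary amide (-C(=O)NH2) meeting every constraint; each maps to a distinct set of atoms, giving 2 matches.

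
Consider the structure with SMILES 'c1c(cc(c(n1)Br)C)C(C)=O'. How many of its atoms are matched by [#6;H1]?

2

The query [#6;H1] means: any carbon bearing exactly one hydrogen.
Check the 11 heavy atoms by environment: 1× n (aromatic, H0) → no; 3× c (aromatic, H0) → no; 2× c (aromatic, H1) → match; 1× C (H0) → no; 1× O (H0) → no; 2× C (H3) → no; 1× Br (H0) → no.
That gives 2 matching atoms.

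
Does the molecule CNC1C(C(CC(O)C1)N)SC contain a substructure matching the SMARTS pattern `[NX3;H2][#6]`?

Yes

The pattern [NX3;H2][#6] describes a trivalent nitrogen with two H attached to carbon — a primary amine.
The molecule carries a primary amino group (-NH2), whose atoms satisfy every constraint of the query, so the pattern matches.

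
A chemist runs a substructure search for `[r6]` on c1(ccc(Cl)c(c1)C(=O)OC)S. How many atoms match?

6

The query [r6] means: r6 matches atoms in a six-membered ring.
Check the 12 heavy atoms by environment: 6× c (aromatic, in 6-ring) → match; 1× Cl (acyclic) → no; 1× S (acyclic) → no; 2× C (acyclic) → no; 2× O (acyclic) → no.
That gives 6 matching atoms.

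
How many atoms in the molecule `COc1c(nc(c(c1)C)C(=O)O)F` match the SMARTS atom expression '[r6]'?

6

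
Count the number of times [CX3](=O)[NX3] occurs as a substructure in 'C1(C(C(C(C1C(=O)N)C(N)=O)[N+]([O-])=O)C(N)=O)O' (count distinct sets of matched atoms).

3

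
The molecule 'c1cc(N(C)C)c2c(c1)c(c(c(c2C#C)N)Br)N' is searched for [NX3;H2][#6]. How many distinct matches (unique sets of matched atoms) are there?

[NX3;H2][#6] is the SMARTS for a primary amine: a trivalent nitrogen with two H attached to carbon.
The molecule carries 2 separate instances of a primary amino group (-NH2) meeting every constraint; each maps to a distinct set of atoms, giving 2 matches.

2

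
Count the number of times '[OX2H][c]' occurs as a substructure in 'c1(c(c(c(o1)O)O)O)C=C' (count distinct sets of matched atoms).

3

[OX2H][c] is the SMARTS for a phenol: a hydroxyl oxygen attached to an aromatic carbon.
The molecule carries 3 separate instances of a hydroxyl group (-OH) meeting every constraint; each maps to a distinct set of atoms, giving 3 matches.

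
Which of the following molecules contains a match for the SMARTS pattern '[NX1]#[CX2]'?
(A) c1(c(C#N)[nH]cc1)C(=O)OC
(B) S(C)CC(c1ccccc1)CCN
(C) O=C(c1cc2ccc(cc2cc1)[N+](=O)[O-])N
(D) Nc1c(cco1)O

A

[NX1]#[CX2] describes a nitrogen triple-bonded to a two-connected carbon (a nitrile).
(A) contains a nitrile (-C#N), which satisfies every atom and bond constraint.
(B) has a primary amino group (-NH2) but the nitrogen is NX3 (three connections), not NX1 triple-bonded.
(C) has a nitro group (-[N+](=O)[O-]) but there is no C#N triple bond.
(D) has a primary amino group (-NH2) but the nitrogen is NX3 (three connections), not NX1 triple-bonded.
So the answer is (A).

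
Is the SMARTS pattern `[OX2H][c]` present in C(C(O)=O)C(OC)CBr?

No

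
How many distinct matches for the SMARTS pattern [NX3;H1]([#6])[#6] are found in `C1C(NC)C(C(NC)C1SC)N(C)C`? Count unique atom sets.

2

[NX3;H1]([#6])[#6] is the SMARTS for a secondary amine: a trivalent nitrogen with one H, bonded to two carbons.
The molecule carries 2 separate instances of an N-methylamino group (-NHCH3) meeting every constraint; each maps to a distinct set of atoms, giving 2 matches.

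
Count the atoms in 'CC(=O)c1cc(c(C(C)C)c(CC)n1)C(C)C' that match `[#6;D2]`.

2

Check the 17 heavy atoms by environment: 1× n (aromatic, D2) → no; 4× c (aromatic, D3) → no; 1× c (aromatic, D2) → match; 3× C (D3) → no; 1× O (D1) → no; 6× C (D1) → no; 1× C (D2) → match.
Summing the matching environments: 1 + 1 = 2 matching atoms.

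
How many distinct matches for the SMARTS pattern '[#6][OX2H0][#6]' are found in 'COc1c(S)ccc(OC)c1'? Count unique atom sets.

2

[#6][OX2H0][#6] is the SMARTS for an ether: an aliphatic oxygen bridging two carbons with no H on the oxygen.
The molecule carries 2 separate instances of a methoxy ether (-OCH3) meeting every constraint; each maps to a distinct set of atoms, giving 2 matches.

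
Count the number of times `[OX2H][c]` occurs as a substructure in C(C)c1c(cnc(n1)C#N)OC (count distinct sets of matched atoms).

0

[OX2H][c] is the SMARTS for a phenol: a hydroxyl oxygen attached to an aromatic carbon.
The molecule has a methoxy ether (-OCH3), but the oxygen has H0, not H1; nothing else fits, so there are 0 matches.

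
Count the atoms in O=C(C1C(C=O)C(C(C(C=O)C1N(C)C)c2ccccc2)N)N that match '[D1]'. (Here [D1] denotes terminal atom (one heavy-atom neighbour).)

Check the 23 heavy atoms by environment: 7× C (D3) → no; 1× N (D3) → no; 2× C (D1) → match; 3× O (D1) → match; 2× N (D1) → match; 2× C (D2) → no; 1× c (aromatic, D3) → no; 5× c (aromatic, D2) → no.
Summing the matching environments: 2 + 3 + 2 = 7 matching atoms.

7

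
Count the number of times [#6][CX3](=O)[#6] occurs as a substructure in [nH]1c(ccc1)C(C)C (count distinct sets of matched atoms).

[#6][CX3](=O)[#6] is the SMARTS for a ketone: a carbonyl carbon (no H) flanked by two carbons.
No fragment in the molecule satisfies every constraint, giving 0 matches.

0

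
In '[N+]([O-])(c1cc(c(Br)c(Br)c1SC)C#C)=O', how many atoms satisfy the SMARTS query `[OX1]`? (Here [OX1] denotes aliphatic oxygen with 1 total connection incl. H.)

2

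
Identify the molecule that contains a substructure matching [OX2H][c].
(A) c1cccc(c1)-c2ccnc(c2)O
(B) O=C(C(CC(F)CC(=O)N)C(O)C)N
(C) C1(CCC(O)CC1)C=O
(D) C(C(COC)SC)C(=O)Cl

A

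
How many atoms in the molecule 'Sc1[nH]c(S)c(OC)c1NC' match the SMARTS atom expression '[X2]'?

The query [X2] means: any atom with exactly two total connections (bonds + H).
Check the 11 heavy atoms by environment: 1× n (aromatic, X3) → no; 4× c (aromatic, X3) → no; 1× N (X3) → no; 2× C (X4) → no; 2× S (X2) → match; 1× O (X2) → match.
Summing the matching environments: 2 + 1 = 3 matching atoms.

3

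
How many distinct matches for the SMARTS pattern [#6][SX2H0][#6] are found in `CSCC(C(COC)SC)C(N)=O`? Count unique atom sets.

[#6][SX2H0][#6] is the SMARTS for a thioether: an aliphatic sulfur bridging two carbons with no H on the sulfur.
The molecule carries 2 separate instances of a methylthio ether (-SCH3) meeting every constraint; each maps to a distinct set of atoms, giving 2 matches.

2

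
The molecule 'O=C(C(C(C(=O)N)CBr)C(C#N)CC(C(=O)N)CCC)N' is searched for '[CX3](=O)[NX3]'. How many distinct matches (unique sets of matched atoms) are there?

3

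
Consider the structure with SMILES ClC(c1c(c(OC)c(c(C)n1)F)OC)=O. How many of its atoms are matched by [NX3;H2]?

0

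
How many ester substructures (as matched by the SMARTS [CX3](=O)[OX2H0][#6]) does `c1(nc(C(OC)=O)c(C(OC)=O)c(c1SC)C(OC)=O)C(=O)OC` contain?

[CX3](=O)[OX2H0][#6] is the SMARTS for an ester: a carbonyl carbon bonded to an oxygen that is itself bonded to carbon (no H on that O).
The molecule carries 4 separate instances of a methyl-ester group (-C(=O)OCH3) meeting every constraint; each maps to a distinct set of atoms, giving 4 matches.

4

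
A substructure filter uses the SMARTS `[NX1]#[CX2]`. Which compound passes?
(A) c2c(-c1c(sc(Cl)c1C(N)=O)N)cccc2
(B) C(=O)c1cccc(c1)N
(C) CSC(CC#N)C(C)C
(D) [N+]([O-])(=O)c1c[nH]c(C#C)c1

C

[NX1]#[CX2] describes a nitrogen triple-bonded to a two-connected carbon (a nitrile).
(A) has a primary amide (-C(=O)NH2) but the nitrogen is NX3, not NX1.
(B) has a primary amino group (-NH2) but the nitrogen is NX3 (three connections), not NX1 triple-bonded.
(C) contains a nitrile (-C#N), which satisfies every atom and bond constraint.
(D) has a nitro group (-[N+](=O)[O-]) but there is no C#N triple bond.
So the answer is (C).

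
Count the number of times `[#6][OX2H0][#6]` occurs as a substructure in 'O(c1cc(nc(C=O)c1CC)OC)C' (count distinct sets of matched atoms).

[#6][OX2H0][#6] is the SMARTS for an ether: an aliphatic oxygen bridging two carbons with no H on the oxygen.
The molecule carries 2 separate instances of a methoxy ether (-OCH3) meeting every constraint; each maps to a distinct set of atoms, giving 2 matches.

2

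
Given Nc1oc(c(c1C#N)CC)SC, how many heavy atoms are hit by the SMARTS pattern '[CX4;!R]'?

The query [CX4;!R] means: aliphatic carbon with four total connections, not in a ring.
Check the 12 heavy atoms by environment: 1× o (aromatic, X2, in 5-ring) → no; 4× c (aromatic, X3, in 5-ring) → no; 3× C (X4, acyclic) → match; 1× S (X2, acyclic) → no; 1× C (X2, acyclic) → no; 1× N (X1, acyclic) → no; 1× N (X3, acyclic) → no.
That gives 3 matching atoms.

3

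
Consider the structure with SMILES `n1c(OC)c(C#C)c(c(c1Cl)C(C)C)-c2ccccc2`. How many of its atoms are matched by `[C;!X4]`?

2

Check the 20 heavy atoms by environment: 1× n (aromatic, X2) → no; 11× c (aromatic, X3) → no; 1× O (X2) → no; 4× C (X4) → no; 1× Cl (X1) → no; 2× C (X2) → match.
That gives 2 matching atoms.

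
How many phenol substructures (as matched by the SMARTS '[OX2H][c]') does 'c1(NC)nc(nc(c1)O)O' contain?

2

[OX2H][c] is the SMARTS for a phenol: a hydroxyl oxygen attached to an aromatic carbon.
The molecule carries 2 separate instances of a hydroxyl group (-OH) meeting every constraint; each maps to a distinct set of atoms, giving 2 matches.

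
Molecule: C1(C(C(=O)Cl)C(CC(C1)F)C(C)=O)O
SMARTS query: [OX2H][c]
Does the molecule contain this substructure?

No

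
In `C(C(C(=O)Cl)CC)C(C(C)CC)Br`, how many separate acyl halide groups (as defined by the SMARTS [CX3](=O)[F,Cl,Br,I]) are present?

1

[CX3](=O)[F,Cl,Br,I] is the SMARTS for an acyl halide: a carbonyl carbon bonded to a halogen.
Exactly one fragment in the molecule meets all constraints, giving 1 match.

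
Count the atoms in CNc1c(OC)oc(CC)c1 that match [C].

The query [C] means: uppercase C matches aliphatic (non-aromatic) carbon only.
Check the 11 heavy atoms by environment: 1× o (aromatic) → no; 4× c (aromatic) → no; 4× C → match; 1× O → no; 1× N → no.
That gives 4 matching atoms.

4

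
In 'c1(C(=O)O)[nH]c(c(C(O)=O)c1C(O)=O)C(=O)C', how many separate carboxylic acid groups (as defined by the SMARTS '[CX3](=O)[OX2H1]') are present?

3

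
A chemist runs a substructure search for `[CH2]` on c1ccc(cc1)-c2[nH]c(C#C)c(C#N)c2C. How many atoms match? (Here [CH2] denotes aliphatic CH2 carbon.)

0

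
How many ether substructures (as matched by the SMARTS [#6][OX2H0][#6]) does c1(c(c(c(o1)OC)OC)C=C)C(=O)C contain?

2

[#6][OX2H0][#6] is the SMARTS for an ether: an aliphatic oxygen bridging two carbons with no H on the oxygen.
The molecule carries 2 separate instances of a methoxy ether (-OCH3) meeting every constraint; each maps to a distinct set of atoms, giving 2 matches.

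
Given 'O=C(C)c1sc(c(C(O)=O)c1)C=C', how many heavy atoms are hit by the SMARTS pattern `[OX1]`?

2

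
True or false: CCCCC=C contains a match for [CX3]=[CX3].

True

The pattern [CX3]=[CX3] describes a non-aromatic C=C double bond between two sp2 carbons — an alkene.
The molecule carries a vinyl group (-CH=CH2), whose atoms satisfy every constraint of the query, so the pattern matches.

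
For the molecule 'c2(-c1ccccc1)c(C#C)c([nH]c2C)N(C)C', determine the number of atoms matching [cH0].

The query [cH0] means: aromatic carbon with no attached hydrogen (substituted or ring-fusion).
Check the 17 heavy atoms by environment: 1× n (aromatic, H1) → no; 5× c (aromatic, H0) → match; 3× C (H3) → no; 1× N (H0) → no; 5× c (aromatic, H1) → no; 1× C (H0) → no; 1× C (H1) → no.
That gives 5 matching atoms.

5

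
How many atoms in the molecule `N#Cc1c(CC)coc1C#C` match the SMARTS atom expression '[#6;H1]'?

Check the 11 heavy atoms by environment: 1× o (aromatic, H0) → no; 1× c (aromatic, H1) → match; 3× c (aromatic, H0) → no; 2× C (H0) → no; 1× N (H0) → no; 1× C (H2) → no; 1× C (H3) → no; 1× C (H1) → match.
Summing the matching environments: 1 + 1 = 2 matching atoms.

2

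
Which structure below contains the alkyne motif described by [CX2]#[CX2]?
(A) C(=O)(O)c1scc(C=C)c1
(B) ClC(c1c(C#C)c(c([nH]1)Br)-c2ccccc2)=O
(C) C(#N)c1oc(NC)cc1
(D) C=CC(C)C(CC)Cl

[CX2]#[CX2] describes a carbon-carbon triple bond (an alkyne).
(A) has a vinyl group (-CH=CH2) but the C=C is a double bond; both carbons are CX3, not CX2.
(B) contains an ethynyl group (-C#CH), which satisfies every atom and bond constraint.
(C) has a nitrile (-C#N) but the triple bond is C#N, not C#C.
(D) has a vinyl group (-CH=CH2) but the C=C is a double bond; both carbons are CX3, not CX2.
So the answer is (B).

B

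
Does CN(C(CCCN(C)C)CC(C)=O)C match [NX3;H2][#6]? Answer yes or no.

No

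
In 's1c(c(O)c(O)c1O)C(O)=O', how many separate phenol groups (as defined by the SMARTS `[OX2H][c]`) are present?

3

[OX2H][c] is the SMARTS for a phenol: a hydroxyl oxygen attached to an aromatic carbon.
The molecule carries 3 separate instances of a hydroxyl group (-OH) meeting every constraint; each maps to a distinct set of atoms, giving 3 matches.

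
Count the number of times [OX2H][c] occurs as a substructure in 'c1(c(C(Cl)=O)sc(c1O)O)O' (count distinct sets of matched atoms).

[OX2H][c] is the SMARTS for a phenol: a hydroxyl oxygen attached to an aromatic carbon.
The molecule carries 3 separate instances of a hydroxyl group (-OH) meeting every constraint; each maps to a distinct set of atoms, giving 3 matches.

3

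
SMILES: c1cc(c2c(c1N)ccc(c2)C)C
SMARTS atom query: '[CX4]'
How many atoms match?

2

The query [CX4] means: C with X4: aliphatic carbon with exactly 4 total connections (bonds + H).
Check the 13 heavy atoms by environment: 10× c (aromatic, X3) → no; 2× C (X4) → match; 1× N (X3) → no.
That gives 2 matching atoms.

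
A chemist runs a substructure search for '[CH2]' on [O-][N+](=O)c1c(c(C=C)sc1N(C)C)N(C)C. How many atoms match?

The query [CH2] means: aliphatic carbon with exactly two hydrogens.
Check the 16 heavy atoms by environment: 1× s (aromatic, H0) → no; 4× c (aromatic, H0) → no; 2× N (H0) → no; 4× C (H3) → no; 1× C (H1) → no; 1× C (H2) → match; 1× N (charge +1, H0) → no; 1× O (charge -1, H0) → no; 1× O (H0) → no.
That gives 1 matching atom.

1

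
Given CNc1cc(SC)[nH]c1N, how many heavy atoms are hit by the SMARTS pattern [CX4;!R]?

2

The query [CX4;!R] means: aliphatic carbon with four total connections, not in a ring.
Check the 10 heavy atoms by environment: 1× n (aromatic, X3, in 5-ring) → no; 4× c (aromatic, X3, in 5-ring) → no; 1× S (X2, acyclic) → no; 2× C (X4, acyclic) → match; 2× N (X3, acyclic) → no.
That gives 2 matching atoms.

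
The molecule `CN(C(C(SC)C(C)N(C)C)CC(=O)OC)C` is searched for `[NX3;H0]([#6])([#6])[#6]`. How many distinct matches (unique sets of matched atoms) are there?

2

[NX3;H0]([#6])([#6])[#6] is the SMARTS for a tertiary amine: a trivalent nitrogen with no H, bonded to three carbons.
The molecule carries 2 separate instances of a dimethylamino group (-N(CH3)2) meeting every constraint; each maps to a distinct set of atoms, giving 2 matches.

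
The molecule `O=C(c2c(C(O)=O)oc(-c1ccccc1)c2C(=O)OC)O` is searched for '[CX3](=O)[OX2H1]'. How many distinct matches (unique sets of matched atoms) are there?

2

[CX3](=O)[OX2H1] is the SMARTS for a carboxylic acid: an sp2 carbon double-bonded to O and single-bonded to an -OH oxygen.
The molecule carries 2 separate instances of a carboxylic acid group (-C(=O)OH) meeting every constraint; each maps to a distinct set of atoms, giving 2 matches.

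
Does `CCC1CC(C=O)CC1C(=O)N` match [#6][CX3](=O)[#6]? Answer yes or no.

No

The pattern [#6][CX3](=O)[#6] describes a carbonyl carbon (no H) flanked by two carbons — a ketone.
The closest candidate here is an aldehyde (-CHO), but the carbonyl carbon has H1, so it is not flanked by two carbons. No other fragment satisfies the full query, so there is no match.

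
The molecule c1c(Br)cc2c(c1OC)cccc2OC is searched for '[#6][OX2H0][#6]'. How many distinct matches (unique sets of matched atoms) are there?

[#6][OX2H0][#6] is the SMARTS for an ether: an aliphatic oxygen bridging two carbons with no H on the oxygen.
The molecule carries 2 separate instances of a methoxy ether (-OCH3) meeting every constraint; each maps to a distinct set of atoms, giving 2 matches.

2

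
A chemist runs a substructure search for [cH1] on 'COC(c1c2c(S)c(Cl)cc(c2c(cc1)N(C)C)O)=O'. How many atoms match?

3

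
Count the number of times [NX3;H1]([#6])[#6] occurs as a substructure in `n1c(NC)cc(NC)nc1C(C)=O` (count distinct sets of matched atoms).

[NX3;H1]([#6])[#6] is the SMARTS for a secondary amine: a trivalent nitrogen with one H, bonded to two carbons.
The molecule carries 2 separate instances of an N-methylamino group (-NHCH3) meeting every constraint; each maps to a distinct set of atoms, giving 2 matches.

2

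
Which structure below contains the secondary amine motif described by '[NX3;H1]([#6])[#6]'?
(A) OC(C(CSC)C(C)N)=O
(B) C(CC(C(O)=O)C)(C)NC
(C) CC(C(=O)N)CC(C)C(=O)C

B

[NX3;H1]([#6])[#6] describes a trivalent nitrogen with one H, bonded to two carbons (a secondary amine).
(A) has a primary amino group (-NH2) but the nitrogen has H2 and only one carbon neighbour.
(B) contains an N-methylamino group (-NHCH3), which satisfies every atom and bond constraint.
(C) has a primary amide (-C(=O)NH2) but the -C(=O)NH2 nitrogen has H2, not H1.
So the answer is (B).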